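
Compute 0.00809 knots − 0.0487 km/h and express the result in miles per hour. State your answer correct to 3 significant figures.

-0.0210 mph

0.00809 kn = 0.00930981 mph and 0.0487 km/h = 0.0302608 mph.
0.00930981 − 0.0302608 ≈ -0.0210 mph.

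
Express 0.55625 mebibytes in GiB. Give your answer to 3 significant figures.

1 MiB = 0.0009765625 gibibytes.
Then 0.55625 × 0.0009765625 ≈ 0.000543 GiB.

0.000543 GiB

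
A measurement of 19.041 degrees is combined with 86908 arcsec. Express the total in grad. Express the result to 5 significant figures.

47.980 gradians

19.041 ° = 21.1567 grad and 86908 arcsec = 26.8235 grad.
21.1567 + 26.8235 ≈ 47.980 grad.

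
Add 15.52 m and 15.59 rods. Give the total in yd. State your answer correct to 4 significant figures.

102.7 yd

15.52 m = 16.9729 yd and 15.59 rod = 85.7450 yd.
16.9729 + 85.7450 ≈ 102.7 yd.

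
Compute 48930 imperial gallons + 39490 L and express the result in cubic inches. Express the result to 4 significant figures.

1.598e+7 in³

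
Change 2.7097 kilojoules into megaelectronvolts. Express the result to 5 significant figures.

1.6913e+16 MeV

1 kJ = 6.24151e+15 MeV.
Then 2.7097 × 6.24151e+15 ≈ 1.6913e+16 MeV.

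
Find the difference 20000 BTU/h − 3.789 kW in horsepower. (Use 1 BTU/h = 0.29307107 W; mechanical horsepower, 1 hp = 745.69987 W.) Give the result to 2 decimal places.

20000 BTU/h = 7.86030 hp and 3.789 kW = 5.08113 hp.
7.86030 − 5.08113 ≈ 2.78 hp.

2.78 horsepower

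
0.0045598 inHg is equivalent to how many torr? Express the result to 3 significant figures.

0.116 torr

1 inch of mercury = 25.4000 torr.
0.0045598 × 25.4000 ≈ 0.116 torr.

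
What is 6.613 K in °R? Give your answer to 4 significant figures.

°R = K × 9/5.
Applying the formula gives 11.90 °R.

11.90 degrees Rankine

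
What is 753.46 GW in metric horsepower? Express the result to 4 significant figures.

1.024 × 10^9 PS

1 gigawatt = 1.35962 × 10^6 PS.
So 753.46 × 1.35962 × 10^6 ≈ 1.024 × 10^9 PS.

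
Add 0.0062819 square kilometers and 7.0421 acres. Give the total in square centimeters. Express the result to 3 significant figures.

0.0062819 km² = 6.28190 × 10^7 cm² and 7.0421 acre = 2.84984 × 10^8 cm².
6.28190 × 10^7 + 2.84984 × 10^8 ≈ 3.48 × 10^8 cm².

3.48 × 10^8 cm²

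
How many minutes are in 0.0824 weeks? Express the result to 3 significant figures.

1 week = 10080.0 minutes.
So 0.0824 × 10080.0 ≈ 831 min.

831 min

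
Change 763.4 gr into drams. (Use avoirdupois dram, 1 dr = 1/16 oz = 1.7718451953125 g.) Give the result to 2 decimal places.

1 grain = 0.0365714 dr.
So 763.4 × 0.0365714 ≈ 27.92 dr.

27.92 dr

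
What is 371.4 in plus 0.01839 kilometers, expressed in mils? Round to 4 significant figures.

371.4 in = 371400 mil and 0.01839 km = 724016 mil.
371400 + 724016 ≈ 1.095 × 10^6 mil.

1.095 × 10^6 mil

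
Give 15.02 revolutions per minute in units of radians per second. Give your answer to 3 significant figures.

1.57 radians per second

1 revolution per minute = 0.104720 rad/s.
So 15.02 × 0.104720 ≈ 1.57 rad/s.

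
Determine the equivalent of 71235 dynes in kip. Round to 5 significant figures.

1 dyn = 2.24809 × 10^-9 kip.
Then 71235 × 2.24809 × 10^-9 ≈ 0.00016014 kip.

0.00016014 kip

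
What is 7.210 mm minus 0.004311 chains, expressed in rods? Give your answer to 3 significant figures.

7.210 mm = 0.00143363 rod and 0.004311 chain = 0.0172440 rod.
0.00143363 − 0.0172440 ≈ -0.0158 rod.

-0.0158 rods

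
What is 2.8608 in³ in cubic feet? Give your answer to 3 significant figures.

0.00166 ft³

1 cubic inch = 0.000578704 cubic feet.
Thus 2.8608 × 0.000578704 ≈ 0.00166 ft³.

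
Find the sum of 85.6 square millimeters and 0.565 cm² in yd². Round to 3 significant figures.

0.000170 yd²

85.6 mm² = 0.000102377 yd² and 0.565 cm² = 6.75734e-5 yd².
0.000102377 + 6.75734e-5 ≈ 0.000170 yd².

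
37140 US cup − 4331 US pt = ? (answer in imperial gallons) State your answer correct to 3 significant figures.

1480 imp gal

37140 US cup = 1932.84 imp gal and 4331 US pt = 450.789 imp gal.
1932.84 − 450.789 ≈ 1480 imp gal.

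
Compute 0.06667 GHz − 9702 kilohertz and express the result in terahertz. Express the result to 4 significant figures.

5.697e-5 terahertz

0.06667 GHz = 6.66700e-5 THz and 9702 kHz = 9.70200e-6 THz.
6.66700e-5 − 9.70200e-6 ≈ 5.697e-5 THz.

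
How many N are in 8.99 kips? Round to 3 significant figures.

1 kip = 4448.22 N.
Thus 8.99 × 4448.22 ≈ 40000 N.

40000 N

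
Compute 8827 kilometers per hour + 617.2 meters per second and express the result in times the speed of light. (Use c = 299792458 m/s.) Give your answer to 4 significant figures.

1.024e-5 times the speed of light

8827 km/h = 8.17881e-6 c and 617.2 m/s = 2.05876e-6 c.
8.17881e-6 + 2.05876e-6 ≈ 1.024e-5 c.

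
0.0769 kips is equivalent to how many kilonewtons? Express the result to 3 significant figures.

1 kip = 4.44822 kN.
Then 0.0769 × 4.44822 ≈ 0.342 kN.

0.342 kilonewtons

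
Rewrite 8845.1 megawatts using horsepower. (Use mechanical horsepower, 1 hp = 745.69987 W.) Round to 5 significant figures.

1.1861 × 10^7 horsepower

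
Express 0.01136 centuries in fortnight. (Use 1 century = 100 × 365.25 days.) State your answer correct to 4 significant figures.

1 century = 2608.93 fortnight.
Thus 0.01136 × 2608.93 ≈ 29.64 fortnight.

29.64 fortnights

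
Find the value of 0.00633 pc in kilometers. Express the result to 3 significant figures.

1.95 × 10^11 kilometers

1 pc = 3.08568 × 10^13 kilometers.
Then 0.00633 × 3.08568 × 10^13 ≈ 1.95 × 10^11 km.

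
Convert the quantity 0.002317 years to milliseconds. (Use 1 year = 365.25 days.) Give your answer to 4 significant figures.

7.312e+7 ms

1 year = 3.15576e+10 ms.
Then 0.002317 × 3.15576e+10 ≈ 7.312e+7 ms.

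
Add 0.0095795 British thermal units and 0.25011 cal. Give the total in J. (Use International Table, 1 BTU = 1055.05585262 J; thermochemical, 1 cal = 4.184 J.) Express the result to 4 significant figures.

11.15 joules

0.0095795 BTU = 10.1069 J and 0.25011 cal = 1.04646 J.
10.1069 + 1.04646 ≈ 11.15 J.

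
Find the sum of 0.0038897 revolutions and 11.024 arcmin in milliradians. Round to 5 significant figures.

27.646 mrad

0.0038897 rev = 24.4397 mrad and 11.024 arcmin = 3.20675 mrad.
24.4397 + 3.20675 ≈ 27.646 mrad.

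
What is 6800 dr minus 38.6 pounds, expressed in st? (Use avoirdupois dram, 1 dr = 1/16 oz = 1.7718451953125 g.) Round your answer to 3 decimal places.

-0.860 st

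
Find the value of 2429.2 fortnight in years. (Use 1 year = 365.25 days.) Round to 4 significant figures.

1 fortnight = 0.0383299 yr.
So 2429.2 × 0.0383299 ≈ 93.11 yr.

93.11 yr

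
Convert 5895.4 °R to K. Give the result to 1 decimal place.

3275.2 K

°R = K × 9/5.
Applying the formula gives 3275.2 K.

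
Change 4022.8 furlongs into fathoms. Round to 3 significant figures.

1 furlong = 110.000 fathom.
So 4022.8 × 110.000 ≈ 443000 fathom.

443000 fathoms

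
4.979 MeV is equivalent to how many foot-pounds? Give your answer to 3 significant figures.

1 megaelectronvolt = 1.18170 × 10^-13 ft·lbf.
4.979 × 1.18170 × 10^-13 ≈ 5.88 × 10^-13 ft·lbf.

5.88 × 10^-13 ft·lbf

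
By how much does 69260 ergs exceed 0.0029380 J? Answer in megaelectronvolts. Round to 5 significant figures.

69260 erg = 4.32287e+10 MeV and 0.0029380 J = 1.83376e+10 MeV.
4.32287e+10 − 1.83376e+10 ≈ 2.4891e+10 MeV.

2.4891e+10 megaelectronvolts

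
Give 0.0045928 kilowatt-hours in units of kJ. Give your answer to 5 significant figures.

1 kWh = 3600.00 kilojoules.
So 0.0045928 × 3600.00 ≈ 16.534 kJ.

16.534 kJ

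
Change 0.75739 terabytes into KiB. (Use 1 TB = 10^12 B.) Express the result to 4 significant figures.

7.396 × 10^8 kibibytes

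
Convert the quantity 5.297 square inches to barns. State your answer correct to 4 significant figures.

3.417e+25 barns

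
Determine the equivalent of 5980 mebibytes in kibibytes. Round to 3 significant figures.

6.12 × 10^6 kibibytes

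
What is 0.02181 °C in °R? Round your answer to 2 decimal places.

491.71 degrees Rankine

°R = (°C + 273.15) × 9/5.
Applying the formula gives 491.71 °R.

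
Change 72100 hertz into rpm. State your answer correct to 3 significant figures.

4.33 × 10^6 revolutions per minute

1 Hz = 60.0000 rpm.
Then 72100 × 60.0000 ≈ 4.33 × 10^6 rpm.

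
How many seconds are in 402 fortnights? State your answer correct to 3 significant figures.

4.86e+8 s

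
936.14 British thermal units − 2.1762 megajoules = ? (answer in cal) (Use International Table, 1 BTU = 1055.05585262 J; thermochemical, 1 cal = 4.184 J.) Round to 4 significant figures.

-284100 cal

936.14 BTU = 236061 cal and 2.1762 MJ = 520124 cal.
236061 − 520124 ≈ -284100 cal.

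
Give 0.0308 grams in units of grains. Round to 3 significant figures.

1 g = 15.4324 gr.
0.0308 × 15.4324 ≈ 0.475 gr.

0.475 gr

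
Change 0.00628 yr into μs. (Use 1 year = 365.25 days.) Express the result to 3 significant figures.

1 year = 3.15576 × 10^13 μs.
Thus 0.00628 × 3.15576 × 10^13 ≈ 1.98 × 10^11 μs.

1.98 × 10^11 microseconds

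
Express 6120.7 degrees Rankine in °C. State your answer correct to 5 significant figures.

°R = (°C + 273.15) × 9/5.
Applying the formula gives 3127.2 °C.

3127.2 degrees Celsius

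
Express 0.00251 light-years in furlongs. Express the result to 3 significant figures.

1.18 × 10^11 furlongs

1 light-year = 4.70290 × 10^13 furlongs.
Then 0.00251 × 4.70290 × 10^13 ≈ 1.18 × 10^11 furlong.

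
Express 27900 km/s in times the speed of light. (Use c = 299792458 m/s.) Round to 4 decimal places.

0.0931 times the speed of light

1 km/s = 3.33564 × 10^-6 c.
Then 27900 × 3.33564 × 10^-6 ≈ 0.0931 c.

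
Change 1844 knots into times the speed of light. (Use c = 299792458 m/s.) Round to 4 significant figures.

1 kn = 1.71600e-9 times the speed of light.
So 1844 × 1.71600e-9 ≈ 3.164e-6 c.

3.164e-6 c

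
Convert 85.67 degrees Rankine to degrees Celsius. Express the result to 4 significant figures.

-225.6 degrees Celsius

°R = (°C + 273.15) × 9/5.
Applying the formula gives -225.6 °C.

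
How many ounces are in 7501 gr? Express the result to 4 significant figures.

17.15 ounces

1 grain = 0.00228571 ounces.
7501 × 0.00228571 ≈ 17.15 oz.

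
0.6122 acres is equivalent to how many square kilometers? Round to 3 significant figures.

0.00248 km²

1 acre = 0.00404686 km².
So 0.6122 × 0.00404686 ≈ 0.00248 km².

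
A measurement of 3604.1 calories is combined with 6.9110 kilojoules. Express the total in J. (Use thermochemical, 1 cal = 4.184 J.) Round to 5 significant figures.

21991 J

3604.1 cal = 15079.6 J and 6.9110 kJ = 6911.00 J.
15079.6 + 6911.00 ≈ 21991 J.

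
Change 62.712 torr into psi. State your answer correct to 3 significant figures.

1.21 pounds per square inch

1 torr = 0.0193368 psi.
Then 62.712 × 0.0193368 ≈ 1.21 psi.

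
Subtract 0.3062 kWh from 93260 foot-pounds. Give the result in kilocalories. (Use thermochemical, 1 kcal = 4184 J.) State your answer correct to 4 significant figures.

-233.2 kcal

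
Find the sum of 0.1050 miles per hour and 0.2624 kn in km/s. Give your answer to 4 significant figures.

0.0001819 kilometers per second

0.1050 mph = 4.69392e-5 km/s and 0.2624 kn = 0.000134990 km/s.
4.69392e-5 + 0.000134990 ≈ 0.0001819 km/s.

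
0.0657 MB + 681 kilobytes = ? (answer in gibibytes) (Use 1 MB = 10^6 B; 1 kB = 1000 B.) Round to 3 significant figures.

0.0657 MB = 6.11879 × 10^-5 GiB and 681 kB = 0.000634231 GiB.
6.11879 × 10^-5 + 0.000634231 ≈ 0.000695 GiB.

0.000695 gibibytes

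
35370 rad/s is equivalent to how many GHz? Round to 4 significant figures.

5.629 × 10^-6 GHz

1 radian per second = 1.59155 × 10^-10 gigahertz.
Thus 35370 × 1.59155 × 10^-10 ≈ 5.629 × 10^-6 GHz.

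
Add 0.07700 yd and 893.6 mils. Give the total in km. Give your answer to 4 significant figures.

9.311 × 10^-5 km

0.07700 yd = 7.04088 × 10^-5 km and 893.6 mil = 2.26974 × 10^-5 km.
7.04088 × 10^-5 + 2.26974 × 10^-5 ≈ 9.311 × 10^-5 km.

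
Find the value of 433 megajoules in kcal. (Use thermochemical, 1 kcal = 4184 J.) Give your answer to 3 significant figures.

1 megajoule = 239.006 kcal.
Thus 433 × 239.006 ≈ 103000 kcal.

103000 kcal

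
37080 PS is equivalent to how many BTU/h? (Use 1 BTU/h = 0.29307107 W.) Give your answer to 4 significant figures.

9.306 × 10^7 BTU/h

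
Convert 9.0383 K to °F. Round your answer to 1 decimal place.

-443.4 °F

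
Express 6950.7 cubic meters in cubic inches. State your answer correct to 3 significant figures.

1 cubic meter = 61023.7 in³.
6950.7 × 61023.7 ≈ 4.24 × 10^8 in³.

4.24 × 10^8 cubic inches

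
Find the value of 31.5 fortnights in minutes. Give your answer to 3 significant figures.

635000 min

1 fortnight = 20160.0 min.
Thus 31.5 × 20160.0 ≈ 635000 min.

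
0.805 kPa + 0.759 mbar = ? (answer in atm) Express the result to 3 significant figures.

0.00869 atmospheres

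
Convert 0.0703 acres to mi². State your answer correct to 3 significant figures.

0.000110 square miles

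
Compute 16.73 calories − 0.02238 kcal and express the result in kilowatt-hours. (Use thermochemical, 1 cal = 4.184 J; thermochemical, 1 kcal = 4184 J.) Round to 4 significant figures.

16.73 cal = 1.944398 × 10^-5 kWh and 0.02238 kcal = 2.601053 × 10^-5 kWh.
1.944398 × 10^-5 − 2.601053 × 10^-5 ≈ -6.567 × 10^-6 kWh.

-6.567 × 10^-6 kWh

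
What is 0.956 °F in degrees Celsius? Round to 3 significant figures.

-17.2 °C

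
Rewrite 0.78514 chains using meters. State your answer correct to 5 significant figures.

15.795 meters

1 chain = 20.1168 m.
Then 0.78514 × 20.1168 ≈ 15.795 m.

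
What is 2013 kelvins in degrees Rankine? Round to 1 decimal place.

3623.4 degrees Rankine

°R = K × 9/5.
Applying the formula gives 3623.4 °R.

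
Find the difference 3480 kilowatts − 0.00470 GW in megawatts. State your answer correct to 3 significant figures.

3480 kW = 3.48000 MW and 0.00470 GW = 4.70000 MW.
3.48000 − 4.70000 ≈ -1.22 MW.

-1.22 megawatts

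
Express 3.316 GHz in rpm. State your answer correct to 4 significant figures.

1 gigahertz = 6.00000e+10 rpm.
3.316 × 6.00000e+10 ≈ 1.990e+11 rpm.

1.990e+11 revolutions per minute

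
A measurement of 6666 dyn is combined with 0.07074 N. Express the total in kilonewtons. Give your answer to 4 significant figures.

0.0001374 kilonewtons

6666 dyn = 6.66600 × 10^-5 kN and 0.07074 N = 7.07400 × 10^-5 kN.
6.66600 × 10^-5 + 7.07400 × 10^-5 ≈ 0.0001374 kN.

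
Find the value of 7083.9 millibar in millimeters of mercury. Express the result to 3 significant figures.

5310 millimeters of mercury

1 mbar = 0.750062 millimeters of mercury.
So 7083.9 × 0.750062 ≈ 5310 mmHg.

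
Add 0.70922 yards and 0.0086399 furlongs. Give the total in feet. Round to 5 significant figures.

7.8300 feet

0.70922 yd = 2.12766 ft and 0.0086399 furlong = 5.70233 ft.
2.12766 + 5.70233 ≈ 7.8300 ft.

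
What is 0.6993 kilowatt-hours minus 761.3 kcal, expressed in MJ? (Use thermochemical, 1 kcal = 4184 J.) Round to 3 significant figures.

-0.668 megajoules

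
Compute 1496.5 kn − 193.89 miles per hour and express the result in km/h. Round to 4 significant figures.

2459 km/h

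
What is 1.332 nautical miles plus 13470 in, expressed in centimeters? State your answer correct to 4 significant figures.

1.332 nmi = 246686 cm and 13470 in = 34213.8 cm.
246686 + 34213.8 ≈ 280900 cm.

280900 centimeters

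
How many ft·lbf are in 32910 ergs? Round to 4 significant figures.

1 erg = 7.37562 × 10^-8 ft·lbf.
32910 × 7.37562 × 10^-8 ≈ 0.002427 ft·lbf.

0.002427 ft·lbf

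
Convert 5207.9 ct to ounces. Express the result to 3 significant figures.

1 ct = 0.00705479 oz.
Thus 5207.9 × 0.00705479 ≈ 36.7 oz.

36.7 oz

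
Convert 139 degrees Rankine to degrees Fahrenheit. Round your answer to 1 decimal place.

°R = °F + 459.67.
Applying the formula gives -320.7 °F.

-320.7 °F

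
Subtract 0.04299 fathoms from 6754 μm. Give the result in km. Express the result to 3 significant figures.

6754 μm = 6.75400e-6 km and 0.04299 fathom = 7.86201e-5 km.
6.75400e-6 − 7.86201e-5 ≈ -7.19e-5 km.

-7.19e-5 kilometers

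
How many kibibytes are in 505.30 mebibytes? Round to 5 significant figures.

1 MiB = 1024.00 KiB.
Then 505.30 × 1024.00 ≈ 517430 KiB.

517430 KiB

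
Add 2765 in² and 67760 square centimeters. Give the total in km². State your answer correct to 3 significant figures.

8.56e-6 km²

2765 in² = 1.78387e-6 km² and 67760 cm² = 6.77600e-6 km².
1.78387e-6 + 6.77600e-6 ≈ 8.56e-6 km².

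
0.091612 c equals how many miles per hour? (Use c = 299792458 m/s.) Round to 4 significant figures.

1 c = 6.70617 × 10^8 mph.
So 0.091612 × 6.70617 × 10^8 ≈ 6.144 × 10^7 mph.

6.144 × 10^7 miles per hour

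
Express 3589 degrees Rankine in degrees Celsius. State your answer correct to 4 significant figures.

1721 degrees Celsius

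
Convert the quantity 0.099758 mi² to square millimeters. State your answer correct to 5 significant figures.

2.5837e+11 square millimeters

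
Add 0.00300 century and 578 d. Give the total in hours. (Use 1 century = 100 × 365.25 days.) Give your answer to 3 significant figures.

0.00300 century = 2629.80 h and 578 d = 13872.0 h.
2629.80 + 13872.0 ≈ 16500 h.

16500 h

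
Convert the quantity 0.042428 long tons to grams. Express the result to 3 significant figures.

1 long ton = 1.01605 × 10^6 g.
Thus 0.042428 × 1.01605 × 10^6 ≈ 43100 g.

43100 g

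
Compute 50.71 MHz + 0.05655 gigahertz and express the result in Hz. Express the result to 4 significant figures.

1.073e+8 hertz

50.71 MHz = 5.07100e+7 Hz and 0.05655 GHz = 5.65500e+7 Hz.
5.07100e+7 + 5.65500e+7 ≈ 1.073e+8 Hz.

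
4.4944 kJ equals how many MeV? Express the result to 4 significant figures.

1 kJ = 6.24151 × 10^15 megaelectronvolts.
4.4944 × 6.24151 × 10^15 ≈ 2.805 × 10^16 MeV.

2.805 × 10^16 megaelectronvolts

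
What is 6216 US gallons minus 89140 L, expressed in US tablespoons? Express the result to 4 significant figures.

6216 US gal = 1.59130 × 10^6 US tbsp and 89140 L = 6.02836 × 10^6 US tbsp.
1.59130 × 10^6 − 6.02836 × 10^6 ≈ -4.437 × 10^6 US tbsp.

-4.437 × 10^6 US tablespoons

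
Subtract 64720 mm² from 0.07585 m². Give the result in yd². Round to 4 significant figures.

0.01331 yd²

0.07585 m² = 0.0907158 yd² and 64720 mm² = 0.0774045 yd².
0.0907158 − 0.0774045 ≈ 0.01331 yd².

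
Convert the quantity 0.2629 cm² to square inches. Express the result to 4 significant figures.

0.04075 in²

1 square centimeter = 0.155000 square inches.
So 0.2629 × 0.155000 ≈ 0.04075 in².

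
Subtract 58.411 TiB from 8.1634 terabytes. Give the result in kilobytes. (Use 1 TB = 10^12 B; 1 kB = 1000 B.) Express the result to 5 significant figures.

-5.6060 × 10^10 kB

8.1634 TB = 8.16340 × 10^9 kB and 58.411 TiB = 6.42236 × 10^10 kB.
8.16340 × 10^9 − 6.42236 × 10^10 ≈ -5.6060 × 10^10 kB.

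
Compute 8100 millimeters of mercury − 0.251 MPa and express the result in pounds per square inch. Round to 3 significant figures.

120 psi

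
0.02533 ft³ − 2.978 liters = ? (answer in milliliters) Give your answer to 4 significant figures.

-2261 milliliters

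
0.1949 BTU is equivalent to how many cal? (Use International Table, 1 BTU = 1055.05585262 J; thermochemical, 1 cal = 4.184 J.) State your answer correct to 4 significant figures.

1 British thermal unit = 252.164 calories.
So 0.1949 × 252.164 ≈ 49.15 cal.

49.15 cal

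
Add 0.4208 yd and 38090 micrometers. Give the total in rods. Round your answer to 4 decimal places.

0.4208 yd = 0.0765091 rod and 38090 μm = 0.00757377 rod.
0.0765091 + 0.00757377 ≈ 0.0841 rod.

0.0841 rods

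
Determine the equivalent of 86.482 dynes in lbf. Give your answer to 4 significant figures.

1 dyn = 2.24809e-6 pounds-force.
86.482 × 2.24809e-6 ≈ 0.0001944 lbf.

0.0001944 lbf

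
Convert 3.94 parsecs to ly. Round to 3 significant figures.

1 pc = 3.26156 light-years.
Then 3.94 × 3.26156 ≈ 12.9 ly.

12.9 light-years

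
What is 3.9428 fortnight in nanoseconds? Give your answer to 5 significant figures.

1 fortnight = 1.20960e+15 nanoseconds.
So 3.9428 × 1.20960e+15 ≈ 4.7692e+15 ns.

4.7692e+15 nanoseconds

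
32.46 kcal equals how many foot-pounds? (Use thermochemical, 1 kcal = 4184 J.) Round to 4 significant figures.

100200 foot-pounds

1 kcal = 3085.96 foot-pounds.
Thus 32.46 × 3085.96 ≈ 100200 ft·lbf.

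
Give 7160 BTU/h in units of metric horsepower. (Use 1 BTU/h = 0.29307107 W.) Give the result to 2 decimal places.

2.85 metric horsepower

1 BTU/h = 0.000398466 metric horsepower.
7160 × 0.000398466 ≈ 2.85 PS.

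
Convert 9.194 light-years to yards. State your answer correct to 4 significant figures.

9.512e+16 yd

1 light-year = 1.03464e+16 yd.
So 9.194 × 1.03464e+16 ≈ 9.512e+16 yd.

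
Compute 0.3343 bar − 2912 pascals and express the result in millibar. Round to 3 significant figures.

0.3343 bar = 334.300 mbar and 2912 Pa = 29.1200 mbar.
334.300 − 29.1200 ≈ 305 mbar.

305 millibar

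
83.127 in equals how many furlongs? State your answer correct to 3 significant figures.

1 in = 0.000126263 furlongs.
83.127 × 0.000126263 ≈ 0.0105 furlong.

0.0105 furlongs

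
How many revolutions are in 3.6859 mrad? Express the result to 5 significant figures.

1 mrad = 0.000159155 rev.
3.6859 × 0.000159155 ≈ 0.00058663 rev.

0.00058663 revolutions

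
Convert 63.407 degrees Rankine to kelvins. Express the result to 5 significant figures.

°R = K × 9/5.
Applying the formula gives 35.226 K.

35.226 K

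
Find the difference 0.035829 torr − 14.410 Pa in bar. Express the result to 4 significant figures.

-9.633e-5 bar

0.035829 torr = 4.77681e-5 bar and 14.410 Pa = 0.000144100 bar.
4.77681e-5 − 0.000144100 ≈ -9.633e-5 bar.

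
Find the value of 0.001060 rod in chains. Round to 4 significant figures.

0.0002650 chain

1 rod = 0.250000 chain.
Then 0.001060 × 0.250000 ≈ 0.0002650 chain.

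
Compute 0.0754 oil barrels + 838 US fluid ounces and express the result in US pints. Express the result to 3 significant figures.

77.7 US pt

0.0754 bbl = 25.3344 US pt and 838 US fl oz = 52.3750 US pt.
25.3344 + 52.3750 ≈ 77.7 US pt.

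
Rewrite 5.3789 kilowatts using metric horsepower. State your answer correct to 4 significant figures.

1 kilowatt = 1.35962 PS.
So 5.3789 × 1.35962 ≈ 7.313 PS.

7.313 PS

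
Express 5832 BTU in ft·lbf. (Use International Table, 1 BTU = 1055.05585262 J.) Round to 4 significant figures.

1 British thermal unit = 778.169 ft·lbf.
Then 5832 × 778.169 ≈ 4.538e+6 ft·lbf.

4.538e+6 ft·lbf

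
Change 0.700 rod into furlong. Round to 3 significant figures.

0.0175 furlongs

1 rod = 0.0250000 furlongs.
So 0.700 × 0.0250000 ≈ 0.0175 furlong.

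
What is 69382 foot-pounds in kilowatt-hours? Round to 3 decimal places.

0.026 kWh

1 ft·lbf = 3.76616 × 10^-7 kilowatt-hours.
Then 69382 × 3.76616 × 10^-7 ≈ 0.026 kWh.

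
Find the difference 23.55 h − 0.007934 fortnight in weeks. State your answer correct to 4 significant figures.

0.1243 weeks

23.55 h = 0.140179 wk and 0.007934 fortnight = 0.0158680 wk.
0.140179 − 0.0158680 ≈ 0.1243 wk.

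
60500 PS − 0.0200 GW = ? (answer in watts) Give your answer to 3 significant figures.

2.45e+7 W

60500 PS = 4.44977e+7 W and 0.0200 GW = 2.00000e+7 W.
4.44977e+7 − 2.00000e+7 ≈ 2.45e+7 W.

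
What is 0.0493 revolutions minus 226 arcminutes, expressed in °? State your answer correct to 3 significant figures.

0.0493 rev = 17.7480 ° and 226 arcmin = 3.76667 °.
17.7480 − 3.76667 ≈ 14.0 °.

14.0 °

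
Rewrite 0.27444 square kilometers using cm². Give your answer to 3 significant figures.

2.74e+9 square centimeters

1 square kilometer = 1.00000e+10 cm².
Thus 0.27444 × 1.00000e+10 ≈ 2.74e+9 cm².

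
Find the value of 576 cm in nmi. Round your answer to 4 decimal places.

1 cm = 5.39957 × 10^-6 nautical miles.
576 × 5.39957 × 10^-6 ≈ 0.0031 nmi.

0.0031 nmi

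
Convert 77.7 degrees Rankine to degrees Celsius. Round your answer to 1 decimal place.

-230.0 °C

°R = (°C + 273.15) × 9/5.
Applying the formula gives -230.0 °C.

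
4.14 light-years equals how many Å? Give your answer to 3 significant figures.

3.92e+26 Å

1 ly = 9.46073e+25 Å.
So 4.14 × 9.46073e+25 ≈ 3.92e+26 Å.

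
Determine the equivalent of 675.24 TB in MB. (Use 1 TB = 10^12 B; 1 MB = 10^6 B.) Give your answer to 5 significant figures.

6.7524e+8 MB

1 terabyte = 1.00000e+6 MB.
So 675.24 × 1.00000e+6 ≈ 6.7524e+8 MB.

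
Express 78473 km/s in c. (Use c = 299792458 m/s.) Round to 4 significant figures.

1 kilometer per second = 3.33564 × 10^-6 times the speed of light.
78473 × 3.33564 × 10^-6 ≈ 0.2618 c.

0.2618 c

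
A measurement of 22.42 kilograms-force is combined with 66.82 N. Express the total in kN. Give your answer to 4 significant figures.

22.42 kgf = 0.219865 kN and 66.82 N = 0.0668200 kN.
0.219865 + 0.0668200 ≈ 0.2867 kN.

0.2867 kN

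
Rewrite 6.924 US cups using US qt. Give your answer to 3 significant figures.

1.73 US quarts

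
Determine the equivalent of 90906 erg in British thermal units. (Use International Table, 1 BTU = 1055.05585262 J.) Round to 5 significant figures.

8.6162e-6 British thermal units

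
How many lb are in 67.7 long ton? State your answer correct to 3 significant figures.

1 long ton = 2240.00 lb.
Thus 67.7 × 2240.00 ≈ 152000 lb.

152000 lb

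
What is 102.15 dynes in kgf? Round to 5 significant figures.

0.00010416 kilograms-force

1 dyn = 1.01972e-6 kilograms-force.
102.15 × 1.01972e-6 ≈ 0.00010416 kgf.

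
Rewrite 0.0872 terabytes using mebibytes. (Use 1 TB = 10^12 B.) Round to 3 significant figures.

1 TB = 953674 MiB.
So 0.0872 × 953674 ≈ 83200 MiB.

83200 MiB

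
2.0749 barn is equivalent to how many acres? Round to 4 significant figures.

5.127 × 10^-32 acre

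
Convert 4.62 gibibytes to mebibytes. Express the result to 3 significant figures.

4730 mebibytes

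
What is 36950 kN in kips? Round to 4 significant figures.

8307 kips

1 kilonewton = 0.224809 kip.
So 36950 × 0.224809 ≈ 8307 kip.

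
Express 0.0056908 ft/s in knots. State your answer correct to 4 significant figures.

0.003372 knots

1 foot per second = 0.592484 kn.
Then 0.0056908 × 0.592484 ≈ 0.003372 kn.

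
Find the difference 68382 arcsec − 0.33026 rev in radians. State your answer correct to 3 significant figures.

-1.74 rad

68382 arcsec = 0.331525 rad and 0.33026 rev = 2.07508 rad.
0.331525 − 2.07508 ≈ -1.74 rad.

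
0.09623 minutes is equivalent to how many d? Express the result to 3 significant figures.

6.68 × 10^-5 d

1 min = 0.000694444 days.
Thus 0.09623 × 0.000694444 ≈ 6.68 × 10^-5 d.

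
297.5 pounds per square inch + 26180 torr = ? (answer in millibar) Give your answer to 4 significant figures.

55420 millibar

297.5 psi = 20511.9 mbar and 26180 torr = 34903.8 mbar.
20511.9 + 34903.8 ≈ 55420 mbar.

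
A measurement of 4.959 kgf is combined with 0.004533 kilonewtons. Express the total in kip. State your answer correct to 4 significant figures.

0.01195 kip

4.959 kgf = 0.0109327 kip and 0.004533 kN = 0.00101906 kip.
0.0109327 + 0.00101906 ≈ 0.01195 kip.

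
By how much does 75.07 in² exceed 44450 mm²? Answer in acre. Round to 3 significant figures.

9.84 × 10^-7 acre

75.07 in² = 1.19678 × 10^-5 acre and 44450 mm² = 1.09838 × 10^-5 acre.
1.19678 × 10^-5 − 1.09838 × 10^-5 ≈ 9.84 × 10^-7 acre.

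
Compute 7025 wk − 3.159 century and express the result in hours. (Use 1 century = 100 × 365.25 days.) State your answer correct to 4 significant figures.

7025 wk = 1.18020 × 10^6 h and 3.159 century = 2.76918 × 10^6 h.
1.18020 × 10^6 − 2.76918 × 10^6 ≈ -1.589 × 10^6 h.

-1.589 × 10^6 hours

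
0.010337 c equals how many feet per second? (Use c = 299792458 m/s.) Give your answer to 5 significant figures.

1.0167e+7 feet per second

1 speed of light = 9.83571e+8 ft/s.
Then 0.010337 × 9.83571e+8 ≈ 1.0167e+7 ft/s.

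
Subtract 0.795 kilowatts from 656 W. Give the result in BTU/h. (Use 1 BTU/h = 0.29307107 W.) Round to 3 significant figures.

-474 BTU per hour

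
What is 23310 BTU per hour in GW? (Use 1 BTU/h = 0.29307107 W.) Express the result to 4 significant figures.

1 BTU per hour = 2.93071e-10 gigawatts.
Then 23310 × 2.93071e-10 ≈ 6.831e-6 GW.

6.831e-6 GW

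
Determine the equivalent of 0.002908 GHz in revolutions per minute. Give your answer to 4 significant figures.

1.745e+8 revolutions per minute

1 GHz = 6.00000e+10 revolutions per minute.
Then 0.002908 × 6.00000e+10 ≈ 1.745e+8 rpm.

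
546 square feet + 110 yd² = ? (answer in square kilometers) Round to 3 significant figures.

546 ft² = 5.07251 × 10^-5 km² and 110 yd² = 9.19740 × 10^-5 km².
5.07251 × 10^-5 + 9.19740 × 10^-5 ≈ 0.000143 km².

0.000143 square kilometers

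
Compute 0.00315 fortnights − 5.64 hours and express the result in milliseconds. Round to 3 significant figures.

-1.65e+7 milliseconds

0.00315 fortnight = 3.81024e+6 ms and 5.64 h = 2.03040e+7 ms.
3.81024e+6 − 2.03040e+7 ≈ -1.65e+7 ms.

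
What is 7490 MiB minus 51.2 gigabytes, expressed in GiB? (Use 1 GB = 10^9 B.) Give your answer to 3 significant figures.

-40.4 gibibytes

7490 MiB = 7.31445 GiB and 51.2 GB = 47.6837 GiB.
7.31445 − 47.6837 ≈ -40.4 GiB.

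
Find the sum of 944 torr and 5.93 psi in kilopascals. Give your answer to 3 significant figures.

167 kPa

944 torr = 125.856 kPa and 5.93 psi = 40.8859 kPa.
125.856 + 40.8859 ≈ 167 kPa.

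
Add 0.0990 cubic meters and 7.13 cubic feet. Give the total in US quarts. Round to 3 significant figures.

318 US qt

0.0990 m³ = 104.612 US qt and 7.13 ft³ = 213.344 US qt.
104.612 + 213.344 ≈ 318 US qt.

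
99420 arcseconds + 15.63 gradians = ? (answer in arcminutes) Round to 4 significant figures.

2501 arcmin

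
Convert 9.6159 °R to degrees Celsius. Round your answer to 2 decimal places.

°R = (°C + 273.15) × 9/5.
Applying the formula gives -267.81 °C.

-267.81 °C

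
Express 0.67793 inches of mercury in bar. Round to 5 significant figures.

1 inch of mercury = 0.0338639 bar.
Then 0.67793 × 0.0338639 ≈ 0.022957 bar.

0.022957 bar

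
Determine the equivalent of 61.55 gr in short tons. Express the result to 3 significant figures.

4.40 × 10^-6 short tons

1 gr = 7.14286 × 10^-8 short tons.
So 61.55 × 7.14286 × 10^-8 ≈ 4.40 × 10^-6 short ton.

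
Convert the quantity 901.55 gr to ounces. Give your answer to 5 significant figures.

2.0607 oz

1 grain = 0.00228571 oz.
Thus 901.55 × 0.00228571 ≈ 2.0607 oz.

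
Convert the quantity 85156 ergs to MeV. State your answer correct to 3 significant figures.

5.32e+10 MeV

1 erg = 624151 MeV.
Then 85156 × 624151 ≈ 5.32e+10 MeV.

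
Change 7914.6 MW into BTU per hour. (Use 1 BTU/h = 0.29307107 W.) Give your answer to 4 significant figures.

2.701 × 10^10 BTU/h

1 MW = 3.41214 × 10^6 BTU per hour.
7914.6 × 3.41214 × 10^6 ≈ 2.701 × 10^10 BTU/h.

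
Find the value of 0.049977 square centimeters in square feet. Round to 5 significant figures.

5.3795 × 10^-5 square feet

1 square centimeter = 0.00107639 square feet.
Then 0.049977 × 0.00107639 ≈ 5.3795 × 10^-5 ft².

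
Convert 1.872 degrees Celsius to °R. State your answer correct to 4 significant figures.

°R = (°C + 273.15) × 9/5.
Applying the formula gives 495.0 °R.

495.0 degrees Rankine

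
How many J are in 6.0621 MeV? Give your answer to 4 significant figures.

1 MeV = 1.60218e-13 joules.
6.0621 × 1.60218e-13 ≈ 9.713e-13 J.

9.713e-13 J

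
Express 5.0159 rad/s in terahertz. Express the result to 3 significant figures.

7.98 × 10^-13 terahertz

1 rad/s = 1.59155 × 10^-13 THz.
Thus 5.0159 × 1.59155 × 10^-13 ≈ 7.98 × 10^-13 THz.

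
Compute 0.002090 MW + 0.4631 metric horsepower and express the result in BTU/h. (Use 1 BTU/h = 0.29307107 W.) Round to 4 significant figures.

8294 BTU per hour

0.002090 MW = 7131.38 BTU/h and 0.4631 PS = 1162.21 BTU/h.
7131.38 + 1162.21 ≈ 8294 BTU/h.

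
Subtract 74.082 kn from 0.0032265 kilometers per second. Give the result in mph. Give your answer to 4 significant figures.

0.0032265 km/s = 7.21747 mph and 74.082 kn = 85.2520 mph.
7.21747 − 85.2520 ≈ -78.03 mph.

-78.03 mph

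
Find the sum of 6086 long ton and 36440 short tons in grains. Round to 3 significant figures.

6.06 × 10^11 gr

6086 long ton = 9.54285 × 10^10 gr and 36440 short ton = 5.10160 × 10^11 gr.
9.54285 × 10^10 + 5.10160 × 10^11 ≈ 6.06 × 10^11 gr.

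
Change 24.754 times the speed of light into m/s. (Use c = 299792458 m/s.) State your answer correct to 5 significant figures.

1 c = 2.99792e+8 meters per second.
So 24.754 × 2.99792e+8 ≈ 7.4211e+9 m/s.

7.4211e+9 meters per second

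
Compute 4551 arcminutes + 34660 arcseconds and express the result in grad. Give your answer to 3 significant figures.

95.0 grad

4551 arcmin = 84.2778 grad and 34660 arcsec = 10.6975 grad.
84.2778 + 10.6975 ≈ 95.0 grad.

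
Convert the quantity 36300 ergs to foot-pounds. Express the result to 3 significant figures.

0.00268 ft·lbf

1 erg = 7.37562 × 10^-8 foot-pounds.
Thus 36300 × 7.37562 × 10^-8 ≈ 0.00268 ft·lbf.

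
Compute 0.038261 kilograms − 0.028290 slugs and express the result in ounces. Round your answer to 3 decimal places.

-13.214 oz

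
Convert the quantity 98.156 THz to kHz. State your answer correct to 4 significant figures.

9.816e+10 kHz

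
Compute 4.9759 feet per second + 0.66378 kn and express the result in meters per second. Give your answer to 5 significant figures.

1.8581 meters per second

4.9759 ft/s = 1.51665 m/s and 0.66378 kn = 0.341478 m/s.
1.51665 + 0.341478 ≈ 1.8581 m/s.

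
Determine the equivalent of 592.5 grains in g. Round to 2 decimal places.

38.39 g

1 gr = 0.0647989 g.
Thus 592.5 × 0.0647989 ≈ 38.39 g.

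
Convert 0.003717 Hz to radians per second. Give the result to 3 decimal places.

0.023 radians per second

1 hertz = 6.28319 rad/s.
Then 0.003717 × 6.28319 ≈ 0.023 rad/s.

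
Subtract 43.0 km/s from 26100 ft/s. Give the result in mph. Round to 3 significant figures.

26100 ft/s = 17795.5 mph and 43.0 km/s = 96188.3 mph.
17795.5 − 96188.3 ≈ -78400 mph.

-78400 mph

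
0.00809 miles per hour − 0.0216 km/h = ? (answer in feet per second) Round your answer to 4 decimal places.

-0.0078 feet per second

0.00809 mph = 0.0118653 ft/s and 0.0216 km/h = 0.0196850 ft/s.
0.0118653 − 0.0196850 ≈ -0.0078 ft/s.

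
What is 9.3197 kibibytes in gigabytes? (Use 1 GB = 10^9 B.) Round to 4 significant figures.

9.543 × 10^-6 GB

1 kibibyte = 1.02400 × 10^-6 GB.
9.3197 × 1.02400 × 10^-6 ≈ 9.543 × 10^-6 GB.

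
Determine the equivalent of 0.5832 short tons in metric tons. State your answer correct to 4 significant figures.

0.5291 metric tons

1 short ton = 0.907185 t.
So 0.5832 × 0.907185 ≈ 0.5291 t.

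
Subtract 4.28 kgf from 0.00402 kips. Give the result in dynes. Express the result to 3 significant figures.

-2.41e+6 dyn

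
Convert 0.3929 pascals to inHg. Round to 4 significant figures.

1 pascal = 0.000295300 inHg.
So 0.3929 × 0.000295300 ≈ 0.0001160 inHg.

0.0001160 inHg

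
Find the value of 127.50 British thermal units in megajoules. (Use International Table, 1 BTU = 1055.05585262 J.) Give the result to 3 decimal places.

1 British thermal unit = 0.00105506 MJ.
127.50 × 0.00105506 ≈ 0.135 MJ.

0.135 megajoules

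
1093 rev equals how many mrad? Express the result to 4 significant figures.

6.868e+6 mrad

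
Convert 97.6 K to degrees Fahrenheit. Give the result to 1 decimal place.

-284.0 °F

K = (°F + 459.67) × 5/9.
Applying the formula gives -284.0 °F.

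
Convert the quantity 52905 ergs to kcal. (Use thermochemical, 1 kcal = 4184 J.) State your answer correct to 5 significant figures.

1.2645e-6 kilocalories

1 erg = 2.39006e-11 kilocalories.
Then 52905 × 2.39006e-11 ≈ 1.2645e-6 kcal.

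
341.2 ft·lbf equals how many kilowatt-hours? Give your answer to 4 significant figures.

0.0001285 kWh

1 foot-pound = 3.76616 × 10^-7 kilowatt-hours.
So 341.2 × 3.76616 × 10^-7 ≈ 0.0001285 kWh.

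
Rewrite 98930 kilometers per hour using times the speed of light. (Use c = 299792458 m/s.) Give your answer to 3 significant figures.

9.17 × 10^-5 c

1 km/h = 9.26567 × 10^-10 times the speed of light.
Then 98930 × 9.26567 × 10^-10 ≈ 9.17 × 10^-5 c.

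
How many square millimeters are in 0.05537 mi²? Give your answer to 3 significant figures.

1 mi² = 2.58999e+12 mm².
Thus 0.05537 × 2.58999e+12 ≈ 1.43e+11 mm².

1.43e+11 mm²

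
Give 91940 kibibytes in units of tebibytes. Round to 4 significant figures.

8.563 × 10^-5 TiB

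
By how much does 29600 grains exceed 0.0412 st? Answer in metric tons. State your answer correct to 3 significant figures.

29600 gr = 0.00191805 t and 0.0412 st = 0.000261632 t.
0.00191805 − 0.000261632 ≈ 0.00166 t.

0.00166 t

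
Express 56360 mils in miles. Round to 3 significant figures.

1 mil = 1.57828 × 10^-8 miles.
So 56360 × 1.57828 × 10^-8 ≈ 0.000890 mi.

0.000890 miles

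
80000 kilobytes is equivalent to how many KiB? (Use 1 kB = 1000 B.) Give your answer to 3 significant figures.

78100 KiB

1 kB = 0.9765625 kibibytes.
So 80000 × 0.9765625 ≈ 78100 KiB.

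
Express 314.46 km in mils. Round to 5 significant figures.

1.2380 × 10^10 mil

1 kilometer = 3.93701 × 10^7 mils.
So 314.46 × 3.93701 × 10^7 ≈ 1.2380 × 10^10 mil.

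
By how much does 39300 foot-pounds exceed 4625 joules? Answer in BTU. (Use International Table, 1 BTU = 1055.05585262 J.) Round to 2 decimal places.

46.12 BTU

39300 ft·lbf = 50.5032 BTU and 4625 J = 4.38365 BTU.
50.5032 − 4.38365 ≈ 46.12 BTU.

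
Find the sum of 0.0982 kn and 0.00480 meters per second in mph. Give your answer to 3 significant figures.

0.0982 kn = 0.113007 mph and 0.00480 m/s = 0.0107373 mph.
0.113007 + 0.0107373 ≈ 0.124 mph.

0.124 mph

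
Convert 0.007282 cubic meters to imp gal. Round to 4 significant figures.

1 m³ = 219.969 imp gal.
0.007282 × 219.969 ≈ 1.602 imp gal.

1.602 imperial gallons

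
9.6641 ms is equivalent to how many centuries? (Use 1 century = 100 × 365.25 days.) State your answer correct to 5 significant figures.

3.0624e-12 centuries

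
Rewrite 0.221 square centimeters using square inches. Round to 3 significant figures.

1 cm² = 0.155000 square inches.
So 0.221 × 0.155000 ≈ 0.0343 in².

0.0343 in²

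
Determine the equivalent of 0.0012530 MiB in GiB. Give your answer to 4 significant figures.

1 mebibyte = 0.0009765625 GiB.
So 0.0012530 × 0.0009765625 ≈ 1.224e-6 GiB.

1.224e-6 GiB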